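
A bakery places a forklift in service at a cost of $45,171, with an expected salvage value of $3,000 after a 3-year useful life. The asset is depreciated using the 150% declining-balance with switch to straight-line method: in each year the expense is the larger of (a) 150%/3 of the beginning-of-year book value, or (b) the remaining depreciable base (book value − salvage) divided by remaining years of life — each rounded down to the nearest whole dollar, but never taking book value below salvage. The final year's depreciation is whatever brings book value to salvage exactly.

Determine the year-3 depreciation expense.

Depreciable base = $45,171 − $3,000 = $42,171.
Year 1: DB = ⌊$45,171 × 150%/3⌋ = $22,585; SL = ⌊$42,171/3⌋ = $14,057 → take DB $22,585. Book value $22,586.
Year 2: DB = ⌊$22,586 × 150%/3⌋ = $11,293; SL = ⌊$19,586/2⌋ = $9,793 → take DB $11,293. Book value $11,293.
Year 3 (final): $11,293 − $3,000 = $8,293. Book value $3,000.

$8,293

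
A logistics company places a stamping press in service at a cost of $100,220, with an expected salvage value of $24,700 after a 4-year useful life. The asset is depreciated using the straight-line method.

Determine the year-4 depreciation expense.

Depreciable base = $100,220 − $24,700 = $75,520.
Annual expense = $75,520 / 4 = $18,880.

$18,880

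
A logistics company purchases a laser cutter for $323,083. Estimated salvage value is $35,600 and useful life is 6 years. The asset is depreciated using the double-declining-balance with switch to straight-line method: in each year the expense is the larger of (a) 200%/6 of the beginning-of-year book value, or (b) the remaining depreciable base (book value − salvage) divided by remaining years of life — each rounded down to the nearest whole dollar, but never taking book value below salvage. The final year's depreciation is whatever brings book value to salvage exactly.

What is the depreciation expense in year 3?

Depreciable base = $323,083 − $35,600 = $287,483.
Year 1: DB = ⌊$323,083 × 200%/6⌋ = $107,694; SL = ⌊$287,483/6⌋ = $47,913 → take DB $107,694. Book value $215,389.
Year 2: DB = ⌊$215,389 × 200%/6⌋ = $71,796; SL = ⌊$179,789/5⌋ = $35,957 → take DB $71,796. Book value $143,593.
Year 3: DB = ⌊$143,593 × 200%/6⌋ = $47,864; SL = ⌊$107,993/4⌋ = $26,998 → take DB $47,864. Book value $95,729.

$47,864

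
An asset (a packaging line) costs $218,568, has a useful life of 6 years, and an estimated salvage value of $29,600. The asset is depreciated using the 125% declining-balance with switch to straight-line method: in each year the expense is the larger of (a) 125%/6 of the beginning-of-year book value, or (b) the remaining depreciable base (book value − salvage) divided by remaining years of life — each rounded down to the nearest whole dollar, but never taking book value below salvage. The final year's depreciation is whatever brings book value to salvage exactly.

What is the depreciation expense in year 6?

$26,283

Depreciable base = $218,568 − $29,600 = $188,968.
Year 1: DB = ⌊$218,568 × 125%/6⌋ = $45,535; SL = ⌊$188,968/6⌋ = $31,494 → take DB $45,535. Book value $173,033.
Year 2: DB = ⌊$173,033 × 125%/6⌋ = $36,048; SL = ⌊$143,433/5⌋ = $28,686 → take DB $36,048. Book value $136,985.
Year 3: DB = ⌊$136,985 × 125%/6⌋ = $28,538; SL = ⌊$107,385/4⌋ = $26,846 → take DB $28,538. Book value $108,447.
Year 4: DB = ⌊$108,447 × 125%/6⌋ = $22,593; SL = ⌊$78,847/3⌋ = $26,282 → take SL $26,282. Book value $82,165.
Year 5: DB = ⌊$82,165 × 125%/6⌋ = $17,117; SL = ⌊$52,565/2⌋ = $26,282 → take SL $26,282. Book value $55,883.
Year 6 (final): $55,883 − $29,600 = $26,283. Book value $29,600.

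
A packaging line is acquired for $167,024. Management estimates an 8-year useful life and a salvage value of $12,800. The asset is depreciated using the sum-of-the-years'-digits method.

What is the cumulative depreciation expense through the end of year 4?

Depreciable base = $167,024 − $12,800 = $154,224.
Sum of the years' digits = 8+7+6+5+4+3+2+1 = 36.
Year 1: $154,224 × 8/36 = $34,272. Book value $132,752.
Year 2: $154,224 × 7/36 = $29,988. Book value $102,764.
Year 3: $154,224 × 6/36 = $25,704. Book value $77,060.
Year 4: $154,224 × 5/36 = $21,420. Book value $55,640.
Accumulated through year 4 = $167,024 − $55,640 = $111,384.

$111,384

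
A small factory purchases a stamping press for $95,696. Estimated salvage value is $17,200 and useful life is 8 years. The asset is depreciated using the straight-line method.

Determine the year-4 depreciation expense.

Depreciable base = $95,696 − $17,200 = $78,496.
Annual expense = $78,496 / 8 = $9,812.

$9,812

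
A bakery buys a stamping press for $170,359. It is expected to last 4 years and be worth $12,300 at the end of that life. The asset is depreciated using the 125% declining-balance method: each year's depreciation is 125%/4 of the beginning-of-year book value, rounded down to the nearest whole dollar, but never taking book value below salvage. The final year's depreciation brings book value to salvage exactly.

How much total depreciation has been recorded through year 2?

Depreciable base = $170,359 − $12,300 = $158,059.
Year 1: ⌊$170,359 × 125%/4⌋ = $53,237. Book value $117,122.
Year 2: ⌊$117,122 × 125%/4⌋ = $36,600. Book value $80,522.
Accumulated through year 2 = $170,359 − $80,522 = $89,837.

$89,837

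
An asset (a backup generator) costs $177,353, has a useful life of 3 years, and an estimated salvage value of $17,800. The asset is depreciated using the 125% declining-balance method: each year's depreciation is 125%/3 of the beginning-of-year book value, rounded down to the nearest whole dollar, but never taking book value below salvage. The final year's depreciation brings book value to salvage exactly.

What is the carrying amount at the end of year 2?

$60,350

Depreciable base = $177,353 − $17,800 = $159,553.
Year 1: ⌊$177,353 × 125%/3⌋ = $73,897. Book value $103,456.
Year 2: ⌊$103,456 × 125%/3⌋ = $43,106. Book value $60,350.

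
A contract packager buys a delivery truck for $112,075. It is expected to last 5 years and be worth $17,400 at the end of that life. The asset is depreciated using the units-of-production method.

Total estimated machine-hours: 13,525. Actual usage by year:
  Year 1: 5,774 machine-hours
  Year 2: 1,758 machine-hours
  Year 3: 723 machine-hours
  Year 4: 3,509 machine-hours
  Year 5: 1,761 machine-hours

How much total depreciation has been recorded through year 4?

$82,348

Depreciable base = $112,075 − $17,400 = $94,675.
Rate = $94,675 / 13,525 machine-hours = $7 per machine-hour.
Year 1: 5,774 × $7 = $40,418. Book value $71,657.
Year 2: 1,758 × $7 = $12,306. Book value $59,351.
Year 3: 723 × $7 = $5,061. Book value $54,290.
Year 4: 3,509 × $7 = $24,563. Book value $29,727.
Accumulated through year 4 = $112,075 − $29,727 = $82,348.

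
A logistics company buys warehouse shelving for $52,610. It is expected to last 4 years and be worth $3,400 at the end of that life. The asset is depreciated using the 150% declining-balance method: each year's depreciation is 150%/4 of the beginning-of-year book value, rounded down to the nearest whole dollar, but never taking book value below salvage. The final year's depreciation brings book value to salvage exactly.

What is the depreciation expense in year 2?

$12,330

Depreciable base = $52,610 − $3,400 = $49,210.
Year 1: ⌊$52,610 × 150%/4⌋ = $19,728. Book value $32,882.
Year 2: ⌊$32,882 × 150%/4⌋ = $12,330. Book value $20,552.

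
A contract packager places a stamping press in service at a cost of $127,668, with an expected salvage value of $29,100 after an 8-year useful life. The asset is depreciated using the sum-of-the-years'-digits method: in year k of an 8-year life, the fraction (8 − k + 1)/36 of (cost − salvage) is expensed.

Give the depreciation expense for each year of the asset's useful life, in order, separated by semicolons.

Depreciable base = $127,668 − $29,100 = $98,568.
Sum of the years' digits = 8+7+6+5+4+3+2+1 = 36.
Year 1: $98,568 × 8/36 = $21,904. Book value $105,764.
Year 2: $98,568 × 7/36 = $19,166. Book value $86,598.
Year 3: $98,568 × 6/36 = $16,428. Book value $70,170.
Year 4: $98,568 × 5/36 = $13,690. Book value $56,480.
Year 5: $98,568 × 4/36 = $10,952. Book value $45,528.
Year 6: $98,568 × 3/36 = $8,214. Book value $37,314.
Year 7: $98,568 × 2/36 = $5,476. Book value $31,838.
Year 8: $98,568 × 1/36 = $2,738. Book value $29,100.

$21,904; $19,166; $16,428; $13,690; $10,952; $8,214; $5,476; $2,738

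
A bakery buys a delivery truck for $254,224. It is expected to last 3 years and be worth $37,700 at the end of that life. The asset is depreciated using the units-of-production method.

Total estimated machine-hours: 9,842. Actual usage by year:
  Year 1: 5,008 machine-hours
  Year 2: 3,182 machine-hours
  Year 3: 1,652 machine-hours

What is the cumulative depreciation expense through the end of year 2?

Depreciable base = $254,224 − $37,700 = $216,524.
Rate = $216,524 / 9,842 machine-hours = $22 per machine-hour.
Year 1: 5,008 × $22 = $110,176. Book value $144,048.
Year 2: 3,182 × $22 = $70,004. Book value $74,044.
Accumulated through year 2 = $254,224 − $74,044 = $180,180.

$180,180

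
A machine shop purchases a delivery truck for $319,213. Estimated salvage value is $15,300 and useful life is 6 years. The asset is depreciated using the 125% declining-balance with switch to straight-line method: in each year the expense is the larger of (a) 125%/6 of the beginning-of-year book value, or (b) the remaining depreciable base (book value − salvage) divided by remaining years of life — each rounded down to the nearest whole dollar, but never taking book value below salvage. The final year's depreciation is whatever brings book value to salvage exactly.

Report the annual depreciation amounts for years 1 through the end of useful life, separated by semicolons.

$66,502; $52,648; $46,190; $46,191; $46,191; $46,191

Depreciable base = $319,213 − $15,300 = $303,913.
Year 1: DB = ⌊$319,213 × 125%/6⌋ = $66,502; SL = ⌊$303,913/6⌋ = $50,652 → take DB $66,502. Book value $252,711.
Year 2: DB = ⌊$252,711 × 125%/6⌋ = $52,648; SL = ⌊$237,411/5⌋ = $47,482 → take DB $52,648. Book value $200,063.
Year 3: DB = ⌊$200,063 × 125%/6⌋ = $41,679; SL = ⌊$184,763/4⌋ = $46,190 → take SL $46,190. Book value $153,873.
Year 4: DB = ⌊$153,873 × 125%/6⌋ = $32,056; SL = ⌊$138,573/3⌋ = $46,191 → take SL $46,191. Book value $107,682.
Year 5: DB = ⌊$107,682 × 125%/6⌋ = $22,433; SL = ⌊$92,382/2⌋ = $46,191 → take SL $46,191. Book value $61,491.
Year 6 (final): $61,491 − $15,300 = $46,191. Book value $15,300.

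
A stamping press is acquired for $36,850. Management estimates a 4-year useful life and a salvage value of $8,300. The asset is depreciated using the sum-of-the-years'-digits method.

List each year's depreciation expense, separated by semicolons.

$11,420; $8,565; $5,710; $2,855

Depreciable base = $36,850 − $8,300 = $28,550.
Sum of the years' digits = 4+3+2+1 = 10.
Year 1: $28,550 × 4/10 = $11,420. Book value $25,430.
Year 2: $28,550 × 3/10 = $8,565. Book value $16,865.
Year 3: $28,550 × 2/10 = $5,710. Book value $11,155.
Year 4: $28,550 × 1/10 = $2,855. Book value $8,300.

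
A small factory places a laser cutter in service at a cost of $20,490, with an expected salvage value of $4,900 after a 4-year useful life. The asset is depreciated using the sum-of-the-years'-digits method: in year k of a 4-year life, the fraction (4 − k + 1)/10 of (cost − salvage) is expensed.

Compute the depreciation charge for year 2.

Depreciable base = $20,490 − $4,900 = $15,590.
Sum of the years' digits = 4+3+2+1 = 10.
Year 1: $15,590 × 4/10 = $6,236. Book value $14,254.
Year 2: $15,590 × 3/10 = $4,677. Book value $9,577.

$4,677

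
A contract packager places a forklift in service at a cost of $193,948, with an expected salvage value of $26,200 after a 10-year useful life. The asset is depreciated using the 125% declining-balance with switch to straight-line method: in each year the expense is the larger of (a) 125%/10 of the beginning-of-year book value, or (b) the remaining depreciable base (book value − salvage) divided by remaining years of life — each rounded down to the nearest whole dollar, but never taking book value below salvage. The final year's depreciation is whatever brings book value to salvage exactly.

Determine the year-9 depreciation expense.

Depreciable base = $193,948 − $26,200 = $167,748.
Year 1: DB = ⌊$193,948 × 125%/10⌋ = $24,243; SL = ⌊$167,748/10⌋ = $16,774 → take DB $24,243. Book value $169,705.
Year 2: DB = ⌊$169,705 × 125%/10⌋ = $21,213; SL = ⌊$143,505/9⌋ = $15,945 → take DB $21,213. Book value $148,492.
Year 3: DB = ⌊$148,492 × 125%/10⌋ = $18,561; SL = ⌊$122,292/8⌋ = $15,286 → take DB $18,561. Book value $129,931.
Year 4: DB = ⌊$129,931 × 125%/10⌋ = $16,241; SL = ⌊$103,731/7⌋ = $14,818 → take DB $16,241. Book value $113,690.
Year 5: DB = ⌊$113,690 × 125%/10⌋ = $14,211; SL = ⌊$87,490/6⌋ = $14,581 → take SL $14,581. Book value $99,109.
Year 6: DB = ⌊$99,109 × 125%/10⌋ = $12,388; SL = ⌊$72,909/5⌋ = $14,581 → take SL $14,581. Book value $84,528.
Year 7: DB = ⌊$84,528 × 125%/10⌋ = $10,566; SL = ⌊$58,328/4⌋ = $14,582 → take SL $14,582. Book value $69,946.
Year 8: DB = ⌊$69,946 × 125%/10⌋ = $8,743; SL = ⌊$43,746/3⌋ = $14,582 → take SL $14,582. Book value $55,364.
Year 9: DB = ⌊$55,364 × 125%/10⌋ = $6,920; SL = ⌊$29,164/2⌋ = $14,582 → take SL $14,582. Book value $40,782.

$14,582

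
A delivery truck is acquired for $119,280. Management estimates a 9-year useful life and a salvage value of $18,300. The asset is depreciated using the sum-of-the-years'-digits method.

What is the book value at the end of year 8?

Depreciable base = $119,280 − $18,300 = $100,980.
Sum of the years' digits = 9+8+7+6+5+4+3+2+1 = 45.
Year 1: $100,980 × 9/45 = $20,196. Book value $99,084.
Year 2: $100,980 × 8/45 = $17,952. Book value $81,132.
Year 3: $100,980 × 7/45 = $15,708. Book value $65,424.
Year 4: $100,980 × 6/45 = $13,464. Book value $51,960.
Year 5: $100,980 × 5/45 = $11,220. Book value $40,740.
Year 6: $100,980 × 4/45 = $8,976. Book value $31,764.
Year 7: $100,980 × 3/45 = $6,732. Book value $25,032.
Year 8: $100,980 × 2/45 = $4,488. Book value $20,544.

$20,544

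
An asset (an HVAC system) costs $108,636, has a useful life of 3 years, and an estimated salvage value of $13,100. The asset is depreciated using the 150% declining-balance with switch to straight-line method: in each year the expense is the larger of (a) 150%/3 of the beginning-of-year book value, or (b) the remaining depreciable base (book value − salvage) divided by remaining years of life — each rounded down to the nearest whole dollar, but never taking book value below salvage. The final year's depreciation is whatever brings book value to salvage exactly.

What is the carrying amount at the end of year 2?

Depreciable base = $108,636 − $13,100 = $95,536.
Year 1: DB = ⌊$108,636 × 150%/3⌋ = $54,318; SL = ⌊$95,536/3⌋ = $31,845 → take DB $54,318. Book value $54,318.
Year 2: DB = ⌊$54,318 × 150%/3⌋ = $27,159; SL = ⌊$41,218/2⌋ = $20,609 → take DB $27,159. Book value $27,159.

$27,159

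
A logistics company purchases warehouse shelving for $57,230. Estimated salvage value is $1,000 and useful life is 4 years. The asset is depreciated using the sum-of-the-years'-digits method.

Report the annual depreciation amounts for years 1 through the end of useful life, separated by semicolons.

$22,492; $16,869; $11,246; $5,623

Depreciable base = $57,230 − $1,000 = $56,230.
Sum of the years' digits = 4+3+2+1 = 10.
Year 1: $56,230 × 4/10 = $22,492. Book value $34,738.
Year 2: $56,230 × 3/10 = $16,869. Book value $17,869.
Year 3: $56,230 × 2/10 = $11,246. Book value $6,623.
Year 4: $56,230 × 1/10 = $5,623. Book value $1,000.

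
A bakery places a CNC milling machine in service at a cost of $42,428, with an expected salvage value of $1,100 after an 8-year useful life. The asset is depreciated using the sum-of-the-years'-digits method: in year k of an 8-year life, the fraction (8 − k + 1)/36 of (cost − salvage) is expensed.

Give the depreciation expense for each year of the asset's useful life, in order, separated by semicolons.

Depreciable base = $42,428 − $1,100 = $41,328.
Sum of the years' digits = 8+7+6+5+4+3+2+1 = 36.
Year 1: $41,328 × 8/36 = $9,184. Book value $33,244.
Year 2: $41,328 × 7/36 = $8,036. Book value $25,208.
Year 3: $41,328 × 6/36 = $6,888. Book value $18,320.
Year 4: $41,328 × 5/36 = $5,740. Book value $12,580.
Year 5: $41,328 × 4/36 = $4,592. Book value $7,988.
Year 6: $41,328 × 3/36 = $3,444. Book value $4,544.
Year 7: $41,328 × 2/36 = $2,296. Book value $2,248.
Year 8: $41,328 × 1/36 = $1,148. Book value $1,100.

$9,184; $8,036; $6,888; $5,740; $4,592; $3,444; $2,296; $1,148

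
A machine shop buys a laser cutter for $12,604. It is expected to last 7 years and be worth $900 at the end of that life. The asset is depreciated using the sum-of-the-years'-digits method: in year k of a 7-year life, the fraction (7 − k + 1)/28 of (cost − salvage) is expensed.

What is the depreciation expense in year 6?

Depreciable base = $12,604 − $900 = $11,704.
Sum of the years' digits = 7+6+5+4+3+2+1 = 28.
Year 1: $11,704 × 7/28 = $2,926. Book value $9,678.
Year 2: $11,704 × 6/28 = $2,508. Book value $7,170.
Year 3: $11,704 × 5/28 = $2,090. Book value $5,080.
Year 4: $11,704 × 4/28 = $1,672. Book value $3,408.
Year 5: $11,704 × 3/28 = $1,254. Book value $2,154.
Year 6: $11,704 × 2/28 = $836. Book value $1,318.

$836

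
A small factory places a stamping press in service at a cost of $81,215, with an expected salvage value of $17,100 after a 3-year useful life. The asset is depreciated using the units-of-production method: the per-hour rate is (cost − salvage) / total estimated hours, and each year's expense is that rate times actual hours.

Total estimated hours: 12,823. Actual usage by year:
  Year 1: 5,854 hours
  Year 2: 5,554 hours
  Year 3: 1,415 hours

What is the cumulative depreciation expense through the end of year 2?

$57,040

Depreciable base = $81,215 − $17,100 = $64,115.
Rate = $64,115 / 12,823 hours = $5 per hour.
Year 1: 5,854 × $5 = $29,270. Book value $51,945.
Year 2: 5,554 × $5 = $27,770. Book value $24,175.
Accumulated through year 2 = $81,215 − $24,175 = $57,040.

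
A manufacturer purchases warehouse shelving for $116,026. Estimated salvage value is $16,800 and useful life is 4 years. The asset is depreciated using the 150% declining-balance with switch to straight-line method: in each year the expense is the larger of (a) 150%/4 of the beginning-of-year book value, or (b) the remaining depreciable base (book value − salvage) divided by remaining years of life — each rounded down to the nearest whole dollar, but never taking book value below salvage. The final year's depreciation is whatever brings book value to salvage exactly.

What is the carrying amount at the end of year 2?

$45,324

Depreciable base = $116,026 − $16,800 = $99,226.
Year 1: DB = ⌊$116,026 × 150%/4⌋ = $43,509; SL = ⌊$99,226/4⌋ = $24,806 → take DB $43,509. Book value $72,517.
Year 2: DB = ⌊$72,517 × 150%/4⌋ = $27,193; SL = ⌊$55,717/3⌋ = $18,572 → take DB $27,193. Book value $45,324.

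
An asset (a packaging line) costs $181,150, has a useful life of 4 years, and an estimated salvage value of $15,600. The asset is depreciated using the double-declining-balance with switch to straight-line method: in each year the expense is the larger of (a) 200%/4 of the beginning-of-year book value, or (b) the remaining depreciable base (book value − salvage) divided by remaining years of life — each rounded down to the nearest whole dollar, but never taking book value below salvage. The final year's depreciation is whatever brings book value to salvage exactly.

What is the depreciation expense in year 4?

$7,044

Depreciable base = $181,150 − $15,600 = $165,550.
Year 1: DB = ⌊$181,150 × 200%/4⌋ = $90,575; SL = ⌊$165,550/4⌋ = $41,387 → take DB $90,575. Book value $90,575.
Year 2: DB = ⌊$90,575 × 200%/4⌋ = $45,287; SL = ⌊$74,975/3⌋ = $24,991 → take DB $45,287. Book value $45,288.
Year 3: DB = ⌊$45,288 × 200%/4⌋ = $22,644; SL = ⌊$29,688/2⌋ = $14,844 → take DB $22,644. Book value $22,644.
Year 4 (final): $22,644 − $15,600 = $7,044. Book value $15,600.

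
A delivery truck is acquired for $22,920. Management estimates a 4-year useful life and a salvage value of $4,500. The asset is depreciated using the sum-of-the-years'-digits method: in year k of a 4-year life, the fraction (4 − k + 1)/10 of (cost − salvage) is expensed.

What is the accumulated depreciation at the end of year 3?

Depreciable base = $22,920 − $4,500 = $18,420.
Sum of the years' digits = 4+3+2+1 = 10.
Year 1: $18,420 × 4/10 = $7,368. Book value $15,552.
Year 2: $18,420 × 3/10 = $5,526. Book value $10,026.
Year 3: $18,420 × 2/10 = $3,684. Book value $6,342.
Accumulated through year 3 = $22,920 − $6,342 = $16,578.

$16,578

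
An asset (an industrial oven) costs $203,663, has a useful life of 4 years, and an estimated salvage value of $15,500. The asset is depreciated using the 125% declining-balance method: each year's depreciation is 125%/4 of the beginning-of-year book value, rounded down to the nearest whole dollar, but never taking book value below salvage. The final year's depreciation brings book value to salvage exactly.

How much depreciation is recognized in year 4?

$50,682

Depreciable base = $203,663 − $15,500 = $188,163.
Year 1: ⌊$203,663 × 125%/4⌋ = $63,644. Book value $140,019.
Year 2: ⌊$140,019 × 125%/4⌋ = $43,755. Book value $96,264.
Year 3: ⌊$96,264 × 125%/4⌋ = $30,082. Book value $66,182.
Year 4 (final): $66,182 − $15,500 = $50,682. Book value $15,500.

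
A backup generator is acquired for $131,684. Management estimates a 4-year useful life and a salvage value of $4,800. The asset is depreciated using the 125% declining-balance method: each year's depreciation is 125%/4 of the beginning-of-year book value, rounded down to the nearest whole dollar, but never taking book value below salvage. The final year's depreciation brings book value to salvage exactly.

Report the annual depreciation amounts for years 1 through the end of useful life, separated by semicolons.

$41,151; $28,291; $19,450; $37,992

Depreciable base = $131,684 − $4,800 = $126,884.
Year 1: ⌊$131,684 × 125%/4⌋ = $41,151. Book value $90,533.
Year 2: ⌊$90,533 × 125%/4⌋ = $28,291. Book value $62,242.
Year 3: ⌊$62,242 × 125%/4⌋ = $19,450. Book value $42,792.
Year 4 (final): $42,792 − $4,800 = $37,992. Book value $4,800.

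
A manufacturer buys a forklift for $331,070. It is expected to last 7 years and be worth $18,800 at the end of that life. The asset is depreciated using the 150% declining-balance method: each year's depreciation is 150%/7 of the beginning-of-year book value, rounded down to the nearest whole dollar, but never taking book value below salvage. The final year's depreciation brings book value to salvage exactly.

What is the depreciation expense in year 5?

$27,038

Depreciable base = $331,070 − $18,800 = $312,270.
Year 1: ⌊$331,070 × 150%/7⌋ = $70,943. Book value $260,127.
Year 2: ⌊$260,127 × 150%/7⌋ = $55,741. Book value $204,386.
Year 3: ⌊$204,386 × 150%/7⌋ = $43,797. Book value $160,589.
Year 4: ⌊$160,589 × 150%/7⌋ = $34,411. Book value $126,178.
Year 5: ⌊$126,178 × 150%/7⌋ = $27,038. Book value $99,140.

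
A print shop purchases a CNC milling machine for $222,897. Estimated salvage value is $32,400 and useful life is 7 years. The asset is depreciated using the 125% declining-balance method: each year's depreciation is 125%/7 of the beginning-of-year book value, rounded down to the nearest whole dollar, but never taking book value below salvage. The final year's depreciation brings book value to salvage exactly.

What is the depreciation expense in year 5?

$18,121

Depreciable base = $222,897 − $32,400 = $190,497.
Year 1: ⌊$222,897 × 125%/7⌋ = $39,803. Book value $183,094.
Year 2: ⌊$183,094 × 125%/7⌋ = $32,695. Book value $150,399.
Year 3: ⌊$150,399 × 125%/7⌋ = $26,856. Book value $123,543.
Year 4: ⌊$123,543 × 125%/7⌋ = $22,061. Book value $101,482.
Year 5: ⌊$101,482 × 125%/7⌋ = $18,121. Book value $83,361.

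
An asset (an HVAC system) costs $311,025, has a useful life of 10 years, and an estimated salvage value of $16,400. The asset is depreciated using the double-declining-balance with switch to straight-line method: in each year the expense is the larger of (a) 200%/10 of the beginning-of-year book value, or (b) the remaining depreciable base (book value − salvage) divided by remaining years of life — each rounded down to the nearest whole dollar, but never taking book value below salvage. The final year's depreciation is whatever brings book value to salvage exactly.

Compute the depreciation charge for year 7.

Depreciable base = $311,025 − $16,400 = $294,625.
Year 1: DB = ⌊$311,025 × 200%/10⌋ = $62,205; SL = ⌊$294,625/10⌋ = $29,462 → take DB $62,205. Book value $248,820.
Year 2: DB = ⌊$248,820 × 200%/10⌋ = $49,764; SL = ⌊$232,420/9⌋ = $25,824 → take DB $49,764. Book value $199,056.
Year 3: DB = ⌊$199,056 × 200%/10⌋ = $39,811; SL = ⌊$182,656/8⌋ = $22,832 → take DB $39,811. Book value $159,245.
Year 4: DB = ⌊$159,245 × 200%/10⌋ = $31,849; SL = ⌊$142,845/7⌋ = $20,406 → take DB $31,849. Book value $127,396.
Year 5: DB = ⌊$127,396 × 200%/10⌋ = $25,479; SL = ⌊$110,996/6⌋ = $18,499 → take DB $25,479. Book value $101,917.
Year 6: DB = ⌊$101,917 × 200%/10⌋ = $20,383; SL = ⌊$85,517/5⌋ = $17,103 → take DB $20,383. Book value $81,534.
Year 7: DB = ⌊$81,534 × 200%/10⌋ = $16,306; SL = ⌊$65,134/4⌋ = $16,283 → take DB $16,306. Book value $65,228.

$16,306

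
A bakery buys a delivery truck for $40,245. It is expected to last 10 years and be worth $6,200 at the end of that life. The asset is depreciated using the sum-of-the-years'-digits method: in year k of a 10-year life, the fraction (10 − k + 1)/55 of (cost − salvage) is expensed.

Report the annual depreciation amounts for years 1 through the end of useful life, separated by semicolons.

Depreciable base = $40,245 − $6,200 = $34,045.
Sum of the years' digits = 10+9+8+7+6+5+4+3+2+1 = 55.
Year 1: $34,045 × 10/55 = $6,190. Book value $34,055.
Year 2: $34,045 × 9/55 = $5,571. Book value $28,484.
Year 3: $34,045 × 8/55 = $4,952. Book value $23,532.
Year 4: $34,045 × 7/55 = $4,333. Book value $19,199.
Year 5: $34,045 × 6/55 = $3,714. Book value $15,485.
Year 6: $34,045 × 5/55 = $3,095. Book value $12,390.
Year 7: $34,045 × 4/55 = $2,476. Book value $9,914.
Year 8: $34,045 × 3/55 = $1,857. Book value $8,057.
Year 9: $34,045 × 2/55 = $1,238. Book value $6,819.
Year 10: $34,045 × 1/55 = $619. Book value $6,200.

$6,190; $5,571; $4,952; $4,333; $3,714; $3,095; $2,476; $1,857; $1,238; $619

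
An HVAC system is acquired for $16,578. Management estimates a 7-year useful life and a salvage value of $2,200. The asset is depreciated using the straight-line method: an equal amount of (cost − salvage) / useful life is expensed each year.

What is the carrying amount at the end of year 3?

$10,416

Depreciable base = $16,578 − $2,200 = $14,378.
Annual expense = $14,378 / 7 = $2,054.
End of year 1: book value $14,524.
End of year 2: book value $12,470.
End of year 3: book value $10,416.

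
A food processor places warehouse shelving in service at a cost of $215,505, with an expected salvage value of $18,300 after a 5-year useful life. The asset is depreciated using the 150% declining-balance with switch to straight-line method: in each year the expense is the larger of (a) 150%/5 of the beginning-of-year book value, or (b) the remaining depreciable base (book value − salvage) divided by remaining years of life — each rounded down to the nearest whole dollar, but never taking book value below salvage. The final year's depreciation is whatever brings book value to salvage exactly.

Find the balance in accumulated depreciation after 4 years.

$169,395

Depreciable base = $215,505 − $18,300 = $197,205.
Year 1: DB = ⌊$215,505 × 150%/5⌋ = $64,651; SL = ⌊$197,205/5⌋ = $39,441 → take DB $64,651. Book value $150,854.
Year 2: DB = ⌊$150,854 × 150%/5⌋ = $45,256; SL = ⌊$132,554/4⌋ = $33,138 → take DB $45,256. Book value $105,598.
Year 3: DB = ⌊$105,598 × 150%/5⌋ = $31,679; SL = ⌊$87,298/3⌋ = $29,099 → take DB $31,679. Book value $73,919.
Year 4: DB = ⌊$73,919 × 150%/5⌋ = $22,175; SL = ⌊$55,619/2⌋ = $27,809 → take SL $27,809. Book value $46,110.
Accumulated through year 4 = $215,505 − $46,110 = $169,395.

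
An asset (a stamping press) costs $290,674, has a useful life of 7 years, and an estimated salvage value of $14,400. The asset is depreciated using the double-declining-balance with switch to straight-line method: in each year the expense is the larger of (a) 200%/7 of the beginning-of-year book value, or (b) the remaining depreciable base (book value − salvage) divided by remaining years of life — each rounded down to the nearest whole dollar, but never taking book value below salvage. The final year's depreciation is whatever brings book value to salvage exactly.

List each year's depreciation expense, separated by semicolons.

$83,049; $59,321; $42,372; $30,266; $21,618; $19,824; $19,824

Depreciable base = $290,674 − $14,400 = $276,274.
Year 1: DB = ⌊$290,674 × 200%/7⌋ = $83,049; SL = ⌊$276,274/7⌋ = $39,467 → take DB $83,049. Book value $207,625.
Year 2: DB = ⌊$207,625 × 200%/7⌋ = $59,321; SL = ⌊$193,225/6⌋ = $32,204 → take DB $59,321. Book value $148,304.
Year 3: DB = ⌊$148,304 × 200%/7⌋ = $42,372; SL = ⌊$133,904/5⌋ = $26,780 → take DB $42,372. Book value $105,932.
Year 4: DB = ⌊$105,932 × 200%/7⌋ = $30,266; SL = ⌊$91,532/4⌋ = $22,883 → take DB $30,266. Book value $75,666.
Year 5: DB = ⌊$75,666 × 200%/7⌋ = $21,618; SL = ⌊$61,266/3⌋ = $20,422 → take DB $21,618. Book value $54,048.
Year 6: DB = ⌊$54,048 × 200%/7⌋ = $15,442; SL = ⌊$39,648/2⌋ = $19,824 → take SL $19,824. Book value $34,224.
Year 7 (final): $34,224 − $14,400 = $19,824. Book value $14,400.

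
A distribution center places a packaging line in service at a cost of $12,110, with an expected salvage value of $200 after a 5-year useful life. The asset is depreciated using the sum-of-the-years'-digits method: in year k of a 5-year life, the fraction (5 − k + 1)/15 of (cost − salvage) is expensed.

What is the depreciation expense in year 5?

Depreciable base = $12,110 − $200 = $11,910.
Sum of the years' digits = 5+4+3+2+1 = 15.
Year 1: $11,910 × 5/15 = $3,970. Book value $8,140.
Year 2: $11,910 × 4/15 = $3,176. Book value $4,964.
Year 3: $11,910 × 3/15 = $2,382. Book value $2,582.
Year 4: $11,910 × 2/15 = $1,588. Book value $994.
Year 5: $11,910 × 1/15 = $794. Book value $200.

$794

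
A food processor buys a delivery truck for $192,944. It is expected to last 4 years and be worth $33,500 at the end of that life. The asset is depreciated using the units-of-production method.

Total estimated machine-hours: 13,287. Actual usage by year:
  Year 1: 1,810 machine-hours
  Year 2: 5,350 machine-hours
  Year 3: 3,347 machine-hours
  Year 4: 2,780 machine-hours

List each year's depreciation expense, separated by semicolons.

$21,720; $64,200; $40,164; $33,360

Depreciable base = $192,944 − $33,500 = $159,444.
Rate = $159,444 / 13,287 machine-hours = $12 per machine-hour.
Year 1: 1,810 × $12 = $21,720. Book value $171,224.
Year 2: 5,350 × $12 = $64,200. Book value $107,024.
Year 3: 3,347 × $12 = $40,164. Book value $66,860.
Year 4: 2,780 × $12 = $33,360. Book value $33,500.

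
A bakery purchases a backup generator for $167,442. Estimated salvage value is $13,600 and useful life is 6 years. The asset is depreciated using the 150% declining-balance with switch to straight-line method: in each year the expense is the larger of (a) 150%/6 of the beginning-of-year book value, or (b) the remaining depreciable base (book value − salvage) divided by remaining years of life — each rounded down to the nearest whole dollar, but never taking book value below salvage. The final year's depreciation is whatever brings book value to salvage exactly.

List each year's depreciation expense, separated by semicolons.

Depreciable base = $167,442 − $13,600 = $153,842.
Year 1: DB = ⌊$167,442 × 150%/6⌋ = $41,860; SL = ⌊$153,842/6⌋ = $25,640 → take DB $41,860. Book value $125,582.
Year 2: DB = ⌊$125,582 × 150%/6⌋ = $31,395; SL = ⌊$111,982/5⌋ = $22,396 → take DB $31,395. Book value $94,187.
Year 3: DB = ⌊$94,187 × 150%/6⌋ = $23,546; SL = ⌊$80,587/4⌋ = $20,146 → take DB $23,546. Book value $70,641.
Year 4: DB = ⌊$70,641 × 150%/6⌋ = $17,660; SL = ⌊$57,041/3⌋ = $19,013 → take SL $19,013. Book value $51,628.
Year 5: DB = ⌊$51,628 × 150%/6⌋ = $12,907; SL = ⌊$38,028/2⌋ = $19,014 → take SL $19,014. Book value $32,614.
Year 6 (final): $32,614 − $13,600 = $19,014. Book value $13,600.

$41,860; $31,395; $23,546; $19,013; $19,014; $19,014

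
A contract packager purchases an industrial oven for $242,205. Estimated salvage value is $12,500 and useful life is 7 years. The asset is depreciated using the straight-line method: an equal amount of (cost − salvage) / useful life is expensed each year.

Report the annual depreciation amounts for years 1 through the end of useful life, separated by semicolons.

Depreciable base = $242,205 − $12,500 = $229,705.
Annual expense = $229,705 / 7 = $32,815.
End of year 1: book value $209,390.
End of year 2: book value $176,575.
End of year 3: book value $143,760.
End of year 4: book value $110,945.
End of year 5: book value $78,130.
End of year 6: book value $45,315.
End of year 7: book value $12,500.

$32,815; $32,815; $32,815; $32,815; $32,815; $32,815; $32,815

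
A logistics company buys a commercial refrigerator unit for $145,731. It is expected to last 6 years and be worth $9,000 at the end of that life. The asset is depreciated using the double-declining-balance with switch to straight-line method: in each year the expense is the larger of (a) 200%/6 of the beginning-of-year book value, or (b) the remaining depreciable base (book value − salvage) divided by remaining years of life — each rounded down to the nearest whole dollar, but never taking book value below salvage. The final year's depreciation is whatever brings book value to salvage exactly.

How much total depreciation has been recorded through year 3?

$102,551

Depreciable base = $145,731 − $9,000 = $136,731.
Year 1: DB = ⌊$145,731 × 200%/6⌋ = $48,577; SL = ⌊$136,731/6⌋ = $22,788 → take DB $48,577. Book value $97,154.
Year 2: DB = ⌊$97,154 × 200%/6⌋ = $32,384; SL = ⌊$88,154/5⌋ = $17,630 → take DB $32,384. Book value $64,770.
Year 3: DB = ⌊$64,770 × 200%/6⌋ = $21,590; SL = ⌊$55,770/4⌋ = $13,942 → take DB $21,590. Book value $43,180.
Accumulated through year 3 = $145,731 − $43,180 = $102,551.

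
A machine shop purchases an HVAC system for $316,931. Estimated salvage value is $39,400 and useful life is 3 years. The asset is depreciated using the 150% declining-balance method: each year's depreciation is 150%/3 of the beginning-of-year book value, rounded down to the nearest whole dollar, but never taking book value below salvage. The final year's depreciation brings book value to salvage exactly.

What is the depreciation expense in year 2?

Depreciable base = $316,931 − $39,400 = $277,531.
Year 1: ⌊$316,931 × 150%/3⌋ = $158,465. Book value $158,466.
Year 2: ⌊$158,466 × 150%/3⌋ = $79,233. Book value $79,233.

$79,233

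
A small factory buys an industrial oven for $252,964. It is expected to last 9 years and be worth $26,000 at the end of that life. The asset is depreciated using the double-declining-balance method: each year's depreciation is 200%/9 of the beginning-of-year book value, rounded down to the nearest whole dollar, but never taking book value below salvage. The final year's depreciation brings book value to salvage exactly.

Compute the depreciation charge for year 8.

$9,679

Depreciable base = $252,964 − $26,000 = $226,964.
Year 1: ⌊$252,964 × 200%/9⌋ = $56,214. Book value $196,750.
Year 2: ⌊$196,750 × 200%/9⌋ = $43,722. Book value $153,028.
Year 3: ⌊$153,028 × 200%/9⌋ = $34,006. Book value $119,022.
Year 4: ⌊$119,022 × 200%/9⌋ = $26,449. Book value $92,573.
Year 5: ⌊$92,573 × 200%/9⌋ = $20,571. Book value $72,002.
Year 6: ⌊$72,002 × 200%/9⌋ = $16,000. Book value $56,002.
Year 7: ⌊$56,002 × 200%/9⌋ = $12,444. Book value $43,558.
Year 8: ⌊$43,558 × 200%/9⌋ = $9,679. Book value $33,879.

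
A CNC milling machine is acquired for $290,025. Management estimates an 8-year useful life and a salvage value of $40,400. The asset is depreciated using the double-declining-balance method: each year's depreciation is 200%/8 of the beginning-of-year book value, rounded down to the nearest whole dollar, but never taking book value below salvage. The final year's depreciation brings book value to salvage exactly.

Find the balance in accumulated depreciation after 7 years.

$249,625

Depreciable base = $290,025 − $40,400 = $249,625.
Year 1: ⌊$290,025 × 200%/8⌋ = $72,506. Book value $217,519.
Year 2: ⌊$217,519 × 200%/8⌋ = $54,379. Book value $163,140.
Year 3: ⌊$163,140 × 200%/8⌋ = $40,785. Book value $122,355.
Year 4: ⌊$122,355 × 200%/8⌋ = $30,588. Book value $91,767.
Year 5: ⌊$91,767 × 200%/8⌋ = $22,941. Book value $68,826.
Year 6: ⌊$68,826 × 200%/8⌋ = $17,206. Book value $51,620.
Year 7: ⌊$51,620 × 200%/8⌋ = $12,905, capped at $11,220. Book value $40,400.
Accumulated through year 7 = $290,025 − $40,400 = $249,625.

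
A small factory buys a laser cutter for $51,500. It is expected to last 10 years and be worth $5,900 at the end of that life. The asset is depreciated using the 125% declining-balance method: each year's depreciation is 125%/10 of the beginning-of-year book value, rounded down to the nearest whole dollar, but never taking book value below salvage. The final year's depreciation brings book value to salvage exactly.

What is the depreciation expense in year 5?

$3,773

Depreciable base = $51,500 − $5,900 = $45,600.
Year 1: ⌊$51,500 × 125%/10⌋ = $6,437. Book value $45,063.
Year 2: ⌊$45,063 × 125%/10⌋ = $5,632. Book value $39,431.
Year 3: ⌊$39,431 × 125%/10⌋ = $4,928. Book value $34,503.
Year 4: ⌊$34,503 × 125%/10⌋ = $4,312. Book value $30,191.
Year 5: ⌊$30,191 × 125%/10⌋ = $3,773. Book value $26,418.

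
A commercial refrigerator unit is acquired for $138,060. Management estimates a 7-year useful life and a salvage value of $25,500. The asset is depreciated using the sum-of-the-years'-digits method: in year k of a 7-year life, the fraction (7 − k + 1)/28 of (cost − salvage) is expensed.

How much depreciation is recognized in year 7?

Depreciable base = $138,060 − $25,500 = $112,560.
Sum of the years' digits = 7+6+5+4+3+2+1 = 28.
Year 1: $112,560 × 7/28 = $28,140. Book value $109,920.
Year 2: $112,560 × 6/28 = $24,120. Book value $85,800.
Year 3: $112,560 × 5/28 = $20,100. Book value $65,700.
Year 4: $112,560 × 4/28 = $16,080. Book value $49,620.
Year 5: $112,560 × 3/28 = $12,060. Book value $37,560.
Year 6: $112,560 × 2/28 = $8,040. Book value $29,520.
Year 7: $112,560 × 1/28 = $4,020. Book value $25,500.

$4,020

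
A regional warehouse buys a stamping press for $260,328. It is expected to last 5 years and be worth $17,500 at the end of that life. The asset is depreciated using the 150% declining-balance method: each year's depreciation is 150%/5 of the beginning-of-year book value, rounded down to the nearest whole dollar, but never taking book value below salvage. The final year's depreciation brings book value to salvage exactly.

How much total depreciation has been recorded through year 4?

Depreciable base = $260,328 − $17,500 = $242,828.
Year 1: ⌊$260,328 × 150%/5⌋ = $78,098. Book value $182,230.
Year 2: ⌊$182,230 × 150%/5⌋ = $54,669. Book value $127,561.
Year 3: ⌊$127,561 × 150%/5⌋ = $38,268. Book value $89,293.
Year 4: ⌊$89,293 × 150%/5⌋ = $26,787. Book value $62,506.
Accumulated through year 4 = $260,328 − $62,506 = $197,822.

$197,822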